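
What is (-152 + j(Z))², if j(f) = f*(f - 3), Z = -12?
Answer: 784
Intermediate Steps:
j(f) = f*(-3 + f)
(-152 + j(Z))² = (-152 - 12*(-3 - 12))² = (-152 - 12*(-15))² = (-152 + 180)² = 28² = 784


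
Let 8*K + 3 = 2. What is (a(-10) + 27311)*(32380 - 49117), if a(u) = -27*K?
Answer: -3657285555/8 ≈ -4.5716e+8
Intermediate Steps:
K = -⅛ (K = -3/8 + (⅛)*2 = -3/8 + ¼ = -⅛ ≈ -0.12500)
a(u) = 27/8 (a(u) = -27*(-⅛) = 27/8)
(a(-10) + 27311)*(32380 - 49117) = (27/8 + 27311)*(32380 - 49117) = (218515/8)*(-16737) = -3657285555/8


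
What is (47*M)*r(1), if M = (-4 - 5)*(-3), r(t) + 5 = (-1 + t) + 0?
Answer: -6345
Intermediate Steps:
r(t) = -6 + t (r(t) = -5 + ((-1 + t) + 0) = -5 + (-1 + t) = -6 + t)
M = 27 (M = -9*(-3) = 27)
(47*M)*r(1) = (47*27)*(-6 + 1) = 1269*(-5) = -6345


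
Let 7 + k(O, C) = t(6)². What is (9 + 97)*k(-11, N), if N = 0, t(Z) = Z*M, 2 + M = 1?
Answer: 3074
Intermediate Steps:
M = -1 (M = -2 + 1 = -1)
t(Z) = -Z (t(Z) = Z*(-1) = -Z)
k(O, C) = 29 (k(O, C) = -7 + (-1*6)² = -7 + (-6)² = -7 + 36 = 29)
(9 + 97)*k(-11, N) = (9 + 97)*29 = 106*29 = 3074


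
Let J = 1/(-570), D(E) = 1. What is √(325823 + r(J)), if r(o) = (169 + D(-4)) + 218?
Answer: √326211 ≈ 571.15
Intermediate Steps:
J = -1/570 ≈ -0.0017544
r(o) = 388 (r(o) = (169 + 1) + 218 = 170 + 218 = 388)
√(325823 + r(J)) = √(325823 + 388) = √326211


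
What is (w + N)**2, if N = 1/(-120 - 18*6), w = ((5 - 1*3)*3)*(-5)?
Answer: 46799281/51984 ≈ 900.26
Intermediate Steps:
w = -30 (w = ((5 - 3)*3)*(-5) = (2*3)*(-5) = 6*(-5) = -30)
N = -1/228 (N = 1/(-120 - 108) = 1/(-228) = -1/228 ≈ -0.0043860)
(w + N)**2 = (-30 - 1/228)**2 = (-6841/228)**2 = 46799281/51984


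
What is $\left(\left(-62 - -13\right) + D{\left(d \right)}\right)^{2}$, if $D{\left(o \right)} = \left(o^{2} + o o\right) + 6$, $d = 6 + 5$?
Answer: $39601$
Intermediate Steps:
$d = 11$
$D{\left(o \right)} = 6 + 2 o^{2}$ ($D{\left(o \right)} = \left(o^{2} + o^{2}\right) + 6 = 2 o^{2} + 6 = 6 + 2 o^{2}$)
$\left(\left(-62 - -13\right) + D{\left(d \right)}\right)^{2} = \left(\left(-62 - -13\right) + \left(6 + 2 \cdot 11^{2}\right)\right)^{2} = \left(\left(-62 + 13\right) + \left(6 + 2 \cdot 121\right)\right)^{2} = \left(-49 + \left(6 + 242\right)\right)^{2} = \left(-49 + 248\right)^{2} = 199^{2} = 39601$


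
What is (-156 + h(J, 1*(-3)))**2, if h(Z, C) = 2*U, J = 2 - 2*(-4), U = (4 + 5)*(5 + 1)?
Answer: 2304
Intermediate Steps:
U = 54 (U = 9*6 = 54)
J = 10 (J = 2 - 1*(-8) = 2 + 8 = 10)
h(Z, C) = 108 (h(Z, C) = 2*54 = 108)
(-156 + h(J, 1*(-3)))**2 = (-156 + 108)**2 = (-48)**2 = 2304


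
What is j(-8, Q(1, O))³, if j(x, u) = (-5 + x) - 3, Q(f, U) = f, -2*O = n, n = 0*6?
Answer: -4096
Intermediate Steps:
n = 0
O = 0 (O = -½*0 = 0)
j(x, u) = -8 + x
j(-8, Q(1, O))³ = (-8 - 8)³ = (-16)³ = -4096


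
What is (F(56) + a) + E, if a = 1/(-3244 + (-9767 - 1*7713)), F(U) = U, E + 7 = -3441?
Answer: -70295809/20724 ≈ -3392.0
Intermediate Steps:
E = -3448 (E = -7 - 3441 = -3448)
a = -1/20724 (a = 1/(-3244 + (-9767 - 7713)) = 1/(-3244 - 17480) = 1/(-20724) = -1/20724 ≈ -4.8253e-5)
(F(56) + a) + E = (56 - 1/20724) - 3448 = 1160543/20724 - 3448 = -70295809/20724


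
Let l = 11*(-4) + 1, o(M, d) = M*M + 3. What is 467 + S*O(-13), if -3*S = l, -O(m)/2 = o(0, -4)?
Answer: 381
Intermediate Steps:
o(M, d) = 3 + M**2 (o(M, d) = M**2 + 3 = 3 + M**2)
O(m) = -6 (O(m) = -2*(3 + 0**2) = -2*(3 + 0) = -2*3 = -6)
l = -43 (l = -44 + 1 = -43)
S = 43/3 (S = -1/3*(-43) = 43/3 ≈ 14.333)
467 + S*O(-13) = 467 + (43/3)*(-6) = 467 - 86 = 381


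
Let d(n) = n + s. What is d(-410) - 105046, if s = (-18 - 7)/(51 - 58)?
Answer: -738167/7 ≈ -1.0545e+5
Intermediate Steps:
s = 25/7 (s = -25/(-7) = -25*(-⅐) = 25/7 ≈ 3.5714)
d(n) = 25/7 + n (d(n) = n + 25/7 = 25/7 + n)
d(-410) - 105046 = (25/7 - 410) - 105046 = -2845/7 - 105046 = -738167/7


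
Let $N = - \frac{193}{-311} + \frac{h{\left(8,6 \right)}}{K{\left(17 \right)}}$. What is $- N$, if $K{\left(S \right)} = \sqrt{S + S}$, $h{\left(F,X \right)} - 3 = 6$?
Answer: $- \frac{193}{311} - \frac{9 \sqrt{34}}{34} \approx -2.1641$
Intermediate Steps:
$h{\left(F,X \right)} = 9$ ($h{\left(F,X \right)} = 3 + 6 = 9$)
$K{\left(S \right)} = \sqrt{2} \sqrt{S}$ ($K{\left(S \right)} = \sqrt{2 S} = \sqrt{2} \sqrt{S}$)
$N = \frac{193}{311} + \frac{9 \sqrt{34}}{34}$ ($N = - \frac{193}{-311} + \frac{9}{\sqrt{2} \sqrt{17}} = \left(-193\right) \left(- \frac{1}{311}\right) + \frac{9}{\sqrt{34}} = \frac{193}{311} + 9 \frac{\sqrt{34}}{34} = \frac{193}{311} + \frac{9 \sqrt{34}}{34} \approx 2.1641$)
$- N = - (\frac{193}{311} + \frac{9 \sqrt{34}}{34}) = - \frac{193}{311} - \frac{9 \sqrt{34}}{34}$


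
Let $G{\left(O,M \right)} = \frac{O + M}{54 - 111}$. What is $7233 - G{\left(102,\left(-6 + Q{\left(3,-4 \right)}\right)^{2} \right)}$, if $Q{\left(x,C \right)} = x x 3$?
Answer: $\frac{137608}{19} \approx 7242.5$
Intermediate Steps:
$Q{\left(x,C \right)} = 3 x^{2}$ ($Q{\left(x,C \right)} = x^{2} \cdot 3 = 3 x^{2}$)
$G{\left(O,M \right)} = - \frac{M}{57} - \frac{O}{57}$ ($G{\left(O,M \right)} = \frac{M + O}{-57} = \left(M + O\right) \left(- \frac{1}{57}\right) = - \frac{M}{57} - \frac{O}{57}$)
$7233 - G{\left(102,\left(-6 + Q{\left(3,-4 \right)}\right)^{2} \right)} = 7233 - \left(- \frac{\left(-6 + 3 \cdot 3^{2}\right)^{2}}{57} - \frac{34}{19}\right) = 7233 - \left(- \frac{\left(-6 + 3 \cdot 9\right)^{2}}{57} - \frac{34}{19}\right) = 7233 - \left(- \frac{\left(-6 + 27\right)^{2}}{57} - \frac{34}{19}\right) = 7233 - \left(- \frac{21^{2}}{57} - \frac{34}{19}\right) = 7233 - \left(\left(- \frac{1}{57}\right) 441 - \frac{34}{19}\right) = 7233 - \left(- \frac{147}{19} - \frac{34}{19}\right) = 7233 - - \frac{181}{19} = 7233 + \frac{181}{19} = \frac{137608}{19}$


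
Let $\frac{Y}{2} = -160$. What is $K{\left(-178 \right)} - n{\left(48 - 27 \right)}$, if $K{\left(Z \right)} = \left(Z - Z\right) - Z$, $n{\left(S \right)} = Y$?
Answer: $498$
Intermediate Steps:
$Y = -320$ ($Y = 2 \left(-160\right) = -320$)
$n{\left(S \right)} = -320$
$K{\left(Z \right)} = - Z$ ($K{\left(Z \right)} = 0 - Z = - Z$)
$K{\left(-178 \right)} - n{\left(48 - 27 \right)} = \left(-1\right) \left(-178\right) - -320 = 178 + 320 = 498$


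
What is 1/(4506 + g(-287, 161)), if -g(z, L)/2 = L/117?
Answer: 117/526880 ≈ 0.00022206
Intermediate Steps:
g(z, L) = -2*L/117
1/(4506 + g(-287, 161)) = 1/(4506 - 2/117*161) = 1/(4506 - 322/117) = 1/(526880/117) = 117/526880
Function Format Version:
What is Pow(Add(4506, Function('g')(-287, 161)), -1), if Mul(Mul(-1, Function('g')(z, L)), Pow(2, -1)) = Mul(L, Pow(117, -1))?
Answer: Rational(117, 526880) ≈ 0.00022206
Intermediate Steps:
Function('g')(z, L) = Mul(Rational(-2, 117), L) (Function('g')(z, L) = Mul(-2, Mul(L, Pow(117, -1))) = Mul(-2, Mul(L, Rational(1, 117))) = Mul(-2, Mul(Rational(1, 117), L)) = Mul(Rational(-2, 117), L))
Pow(Add(4506, Function('g')(-287, 161)), -1) = Pow(Add(4506, Mul(Rational(-2, 117), 161)), -1) = Pow(Add(4506, Rational(-322, 117)), -1) = Pow(Rational(526880, 117), -1) = Rational(117, 526880)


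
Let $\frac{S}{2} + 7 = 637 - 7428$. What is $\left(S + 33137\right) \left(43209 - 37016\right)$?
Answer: $121017413$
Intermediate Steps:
$S = -13596$ ($S = -14 + 2 \left(637 - 7428\right) = -14 + 2 \left(-6791\right) = -14 - 13582 = -13596$)
$\left(S + 33137\right) \left(43209 - 37016\right) = \left(-13596 + 33137\right) \left(43209 - 37016\right) = 19541 \cdot 6193 = 121017413$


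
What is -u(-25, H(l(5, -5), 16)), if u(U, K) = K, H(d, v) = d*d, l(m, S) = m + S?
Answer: 0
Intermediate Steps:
l(m, S) = S + m
H(d, v) = d**2
-u(-25, H(l(5, -5), 16)) = -(-5 + 5)**2 = -1*0**2 = -1*0 = 0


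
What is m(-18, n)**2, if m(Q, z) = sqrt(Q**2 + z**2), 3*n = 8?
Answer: 2980/9 ≈ 331.11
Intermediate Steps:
n = 8/3 (n = (1/3)*8 = 8/3 ≈ 2.6667)
m(-18, n)**2 = (sqrt((-18)**2 + (8/3)**2))**2 = (sqrt(324 + 64/9))**2 = (sqrt(2980/9))**2 = (2*sqrt(745)/3)**2 = 2980/9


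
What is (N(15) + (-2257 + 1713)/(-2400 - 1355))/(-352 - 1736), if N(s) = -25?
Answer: 93331/7840440 ≈ 0.011904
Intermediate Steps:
(N(15) + (-2257 + 1713)/(-2400 - 1355))/(-352 - 1736) = (-25 + (-2257 + 1713)/(-2400 - 1355))/(-352 - 1736) = (-25 - 544/(-3755))/(-2088) = (-25 - 544*(-1/3755))*(-1/2088) = (-25 + 544/3755)*(-1/2088) = -93331/3755*(-1/2088) = 93331/7840440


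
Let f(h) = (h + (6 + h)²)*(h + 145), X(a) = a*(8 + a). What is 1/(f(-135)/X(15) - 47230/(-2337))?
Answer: 53751/26802638 ≈ 0.0020054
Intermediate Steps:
f(h) = (145 + h)*(h + (6 + h)²) (f(h) = (h + (6 + h)²)*(145 + h) = (145 + h)*(h + (6 + h)²))
1/(f(-135)/X(15) - 47230/(-2337)) = 1/((5220 + (-135)³ + 158*(-135)² + 1921*(-135))/((15*(8 + 15))) - 47230/(-2337)) = 1/((5220 - 2460375 + 158*18225 - 259335)/((15*23)) - 47230*(-1/2337)) = 1/((5220 - 2460375 + 2879550 - 259335)/345 + 47230/2337) = 1/(165060*(1/345) + 47230/2337) = 1/(11004/23 + 47230/2337) = 1/(26802638/53751) = 53751/26802638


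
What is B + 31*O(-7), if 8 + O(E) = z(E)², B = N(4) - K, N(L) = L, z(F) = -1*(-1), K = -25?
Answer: -188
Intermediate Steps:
z(F) = 1
B = 29 (B = 4 - 1*(-25) = 4 + 25 = 29)
O(E) = -7 (O(E) = -8 + 1² = -8 + 1 = -7)
B + 31*O(-7) = 29 + 31*(-7) = 29 - 217 = -188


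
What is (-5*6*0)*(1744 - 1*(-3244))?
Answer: 0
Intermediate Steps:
(-5*6*0)*(1744 - 1*(-3244)) = (-30*0)*(1744 + 3244) = 0*4988 = 0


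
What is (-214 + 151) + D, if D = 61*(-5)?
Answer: -368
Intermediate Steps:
D = -305
(-214 + 151) + D = (-214 + 151) - 305 = -63 - 305 = -368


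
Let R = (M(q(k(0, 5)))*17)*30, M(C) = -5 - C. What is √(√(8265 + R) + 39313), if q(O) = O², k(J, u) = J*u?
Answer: √(39313 + 3*√635) ≈ 198.47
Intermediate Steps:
R = -2550 (R = ((-5 - (0*5)²)*17)*30 = ((-5 - 1*0²)*17)*30 = ((-5 - 1*0)*17)*30 = ((-5 + 0)*17)*30 = -5*17*30 = -85*30 = -2550)
√(√(8265 + R) + 39313) = √(√(8265 - 2550) + 39313) = √(√5715 + 39313) = √(3*√635 + 39313) = √(39313 + 3*√635)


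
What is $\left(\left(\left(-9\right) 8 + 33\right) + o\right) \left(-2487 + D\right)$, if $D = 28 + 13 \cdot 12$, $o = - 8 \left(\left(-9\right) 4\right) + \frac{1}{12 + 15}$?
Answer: $- \frac{15485372}{27} \approx -5.7353 \cdot 10^{5}$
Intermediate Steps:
$o = \frac{7777}{27}$ ($o = \left(-8\right) \left(-36\right) + \frac{1}{27} = 288 + \frac{1}{27} = \frac{7777}{27} \approx 288.04$)
$D = 184$ ($D = 28 + 156 = 184$)
$\left(\left(\left(-9\right) 8 + 33\right) + o\right) \left(-2487 + D\right) = \left(\left(\left(-9\right) 8 + 33\right) + \frac{7777}{27}\right) \left(-2487 + 184\right) = \left(\left(-72 + 33\right) + \frac{7777}{27}\right) \left(-2303\right) = \left(-39 + \frac{7777}{27}\right) \left(-2303\right) = \frac{6724}{27} \left(-2303\right) = - \frac{15485372}{27}$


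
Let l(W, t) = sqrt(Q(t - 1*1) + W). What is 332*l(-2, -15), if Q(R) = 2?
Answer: 0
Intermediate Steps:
l(W, t) = sqrt(2 + W)
332*l(-2, -15) = 332*sqrt(2 - 2) = 332*sqrt(0) = 332*0 = 0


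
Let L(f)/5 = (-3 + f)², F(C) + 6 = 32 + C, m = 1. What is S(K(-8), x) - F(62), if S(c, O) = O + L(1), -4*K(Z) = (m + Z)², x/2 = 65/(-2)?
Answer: -133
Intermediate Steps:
x = -65 (x = 2*(65/(-2)) = 2*(65*(-½)) = 2*(-65/2) = -65)
F(C) = 26 + C (F(C) = -6 + (32 + C) = 26 + C)
K(Z) = -(1 + Z)²/4
L(f) = 5*(-3 + f)²
S(c, O) = 20 + O (S(c, O) = O + 5*(-3 + 1)² = O + 5*(-2)² = O + 5*4 = O + 20 = 20 + O)
S(K(-8), x) - F(62) = (20 - 65) - (26 + 62) = -45 - 1*88 = -45 - 88 = -133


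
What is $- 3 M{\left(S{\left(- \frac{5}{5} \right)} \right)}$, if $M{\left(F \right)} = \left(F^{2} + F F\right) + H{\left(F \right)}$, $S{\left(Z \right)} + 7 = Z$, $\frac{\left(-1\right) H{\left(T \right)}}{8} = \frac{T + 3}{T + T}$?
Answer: $- \frac{753}{2} \approx -376.5$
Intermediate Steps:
$H{\left(T \right)} = - \frac{4 \left(3 + T\right)}{T}$ ($H{\left(T \right)} = - 8 \frac{T + 3}{T + T} = - 8 \frac{3 + T}{2 T} = - \frac{4 \left(3 + T\right)}{T}$)
$S{\left(Z \right)} = -7 + Z$
$M{\left(F \right)} = -4 - \frac{12}{F} + 2 F^{2}$ ($M{\left(F \right)} = \left(F^{2} + F F\right) - \left(4 + \frac{12}{F}\right) = \left(F^{2} + F^{2}\right) - \left(4 + \frac{12}{F}\right) = 2 F^{2} - \left(4 + \frac{12}{F}\right) = -4 - \frac{12}{F} + 2 F^{2}$)
$- 3 M{\left(S{\left(- \frac{5}{5} \right)} \right)} = - 3 \left(-4 - \frac{12}{-7 - \frac{5}{5}} + 2 \left(-7 - \frac{5}{5}\right)^{2}\right) = - 3 \left(-4 - \frac{12}{-7 - 1} + 2 \left(-7 - 1\right)^{2}\right) = - 3 \left(-4 - \frac{12}{-8} + 2 \left(-8\right)^{2}\right) = - 3 \left(-4 - - \frac{3}{2} + 2 \cdot 64\right) = - 3 \left(-4 + \frac{3}{2} + 128\right) = \left(-3\right) \frac{251}{2} = - \frac{753}{2}$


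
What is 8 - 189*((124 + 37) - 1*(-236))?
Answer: -75025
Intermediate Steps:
8 - 189*((124 + 37) - 1*(-236)) = 8 - 189*(161 + 236) = 8 - 189*397 = 8 - 75033 = -75025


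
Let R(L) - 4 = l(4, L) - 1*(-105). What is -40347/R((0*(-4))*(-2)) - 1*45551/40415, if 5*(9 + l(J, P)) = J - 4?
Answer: -327035821/808300 ≈ -404.60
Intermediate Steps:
l(J, P) = -49/5 + J/5 (l(J, P) = -9 + (J - 4)/5 = -9 + (-4 + J)/5 = -9 + (-⅘ + J/5) = -49/5 + J/5)
R(L) = 100 (R(L) = 4 + ((-49/5 + (⅕)*4) - 1*(-105)) = 4 + ((-49/5 + ⅘) + 105) = 4 + (-9 + 105) = 4 + 96 = 100)
-40347/R((0*(-4))*(-2)) - 1*45551/40415 = -40347/100 - 1*45551/40415 = -40347*1/100 - 45551*1/40415 = -40347/100 - 45551/40415 = -327035821/808300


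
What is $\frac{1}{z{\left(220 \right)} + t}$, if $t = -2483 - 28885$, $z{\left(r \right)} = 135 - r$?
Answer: $- \frac{1}{31453} \approx -3.1793 \cdot 10^{-5}$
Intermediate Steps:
$t = -31368$ ($t = -2483 - 28885 = -31368$)
$\frac{1}{z{\left(220 \right)} + t} = \frac{1}{\left(135 - 220\right) - 31368} = \frac{1}{-85 - 31368} = \frac{1}{-31453} = - \frac{1}{31453}$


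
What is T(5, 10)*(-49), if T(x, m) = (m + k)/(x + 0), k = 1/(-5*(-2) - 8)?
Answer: -1029/10 ≈ -102.90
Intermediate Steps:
k = 1/2 (k = 1/(10 - 8) = 1/2 ≈ 0.50000)
T(x, m) = (1/2 + m)/x (T(x, m) = (m + 1/2)/(x + 0) = (1/2 + m)/x)
T(5, 10)*(-49) = ((1/2 + 10)/5)*(-49) = ((1/5)*(21/2))*(-49) = (21/10)*(-49) = -1029/10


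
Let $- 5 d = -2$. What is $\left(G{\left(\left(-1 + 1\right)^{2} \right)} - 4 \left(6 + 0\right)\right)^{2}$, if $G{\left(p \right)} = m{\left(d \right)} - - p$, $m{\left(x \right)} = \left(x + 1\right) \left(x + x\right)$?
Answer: $\frac{327184}{625} \approx 523.49$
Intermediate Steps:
$d = \frac{2}{5}$ ($d = \left(- \frac{1}{5}\right) \left(-2\right) = \frac{2}{5} \approx 0.4$)
$m{\left(x \right)} = 2 x \left(1 + x\right)$ ($m{\left(x \right)} = \left(1 + x\right) 2 x = 2 x \left(1 + x\right)$)
$G{\left(p \right)} = \frac{28}{25} + p$ ($G{\left(p \right)} = 2 \cdot \frac{2}{5} \left(1 + \frac{2}{5}\right) - - p = 2 \cdot \frac{2}{5} \cdot \frac{7}{5} + p = \frac{28}{25} + p$)
$\left(G{\left(\left(-1 + 1\right)^{2} \right)} - 4 \left(6 + 0\right)\right)^{2} = \left(\left(\frac{28}{25} + \left(-1 + 1\right)^{2}\right) - 4 \left(6 + 0\right)\right)^{2} = \left(\left(\frac{28}{25} + 0^{2}\right) - 24\right)^{2} = \left(\left(\frac{28}{25} + 0\right) - 24\right)^{2} = \left(\frac{28}{25} - 24\right)^{2} = \left(- \frac{572}{25}\right)^{2} = \frac{327184}{625}$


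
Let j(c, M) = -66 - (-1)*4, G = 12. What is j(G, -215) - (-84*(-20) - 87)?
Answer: -1655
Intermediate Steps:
j(c, M) = -62 (j(c, M) = -66 - 1*(-4) = -66 + 4 = -62)
j(G, -215) - (-84*(-20) - 87) = -62 - (-84*(-20) - 87) = -62 - (1680 - 87) = -62 - 1*1593 = -62 - 1593 = -1655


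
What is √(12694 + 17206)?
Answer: 10*√299 ≈ 172.92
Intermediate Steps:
√(12694 + 17206) = √29900 = 10*√299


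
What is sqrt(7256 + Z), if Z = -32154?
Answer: I*sqrt(24898) ≈ 157.79*I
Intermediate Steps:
sqrt(7256 + Z) = sqrt(7256 - 32154) = sqrt(-24898) = I*sqrt(24898)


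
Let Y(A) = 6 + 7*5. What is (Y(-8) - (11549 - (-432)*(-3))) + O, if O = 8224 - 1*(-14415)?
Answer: 12427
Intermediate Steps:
Y(A) = 41 (Y(A) = 6 + 35 = 41)
O = 22639 (O = 8224 + 14415 = 22639)
(Y(-8) - (11549 - (-432)*(-3))) + O = (41 - (11549 - (-432)*(-3))) + 22639 = (41 - (11549 - 1*1296)) + 22639 = (41 - (11549 - 1296)) + 22639 = (41 - 1*10253) + 22639 = (41 - 10253) + 22639 = -10212 + 22639 = 12427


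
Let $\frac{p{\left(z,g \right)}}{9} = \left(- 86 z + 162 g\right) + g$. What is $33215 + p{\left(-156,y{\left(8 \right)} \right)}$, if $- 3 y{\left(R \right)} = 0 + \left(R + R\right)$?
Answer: $146135$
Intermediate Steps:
$y{\left(R \right)} = - \frac{2 R}{3}$ ($y{\left(R \right)} = - \frac{0 + \left(R + R\right)}{3} = - \frac{0 + 2 R}{3} = - \frac{2 R}{3}$)
$p{\left(z,g \right)} = - 774 z + 1467 g$ ($p{\left(z,g \right)} = 9 \left(\left(- 86 z + 162 g\right) + g\right) = 9 \left(- 86 z + 163 g\right) = - 774 z + 1467 g$)
$33215 + p{\left(-156,y{\left(8 \right)} \right)} = 33215 + \left(\left(-774\right) \left(-156\right) + 1467 \left(\left(- \frac{2}{3}\right) 8\right)\right) = 33215 + \left(120744 + 1467 \left(- \frac{16}{3}\right)\right) = 33215 + \left(120744 - 7824\right) = 33215 + 112920 = 146135$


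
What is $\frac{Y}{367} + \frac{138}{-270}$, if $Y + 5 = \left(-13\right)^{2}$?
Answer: $- \frac{1061}{16515} \approx -0.064245$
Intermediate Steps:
$Y = 164$ ($Y = -5 + \left(-13\right)^{2} = -5 + 169 = 164$)
$\frac{Y}{367} + \frac{138}{-270} = \frac{164}{367} + \frac{138}{-270} = 164 \cdot \frac{1}{367} + 138 \left(- \frac{1}{270}\right) = \frac{164}{367} - \frac{23}{45} = - \frac{1061}{16515}$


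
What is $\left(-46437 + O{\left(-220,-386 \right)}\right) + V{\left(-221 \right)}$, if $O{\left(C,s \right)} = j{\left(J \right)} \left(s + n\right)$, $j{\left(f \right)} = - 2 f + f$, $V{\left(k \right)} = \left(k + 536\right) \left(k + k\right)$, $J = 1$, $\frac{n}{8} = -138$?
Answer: $-184177$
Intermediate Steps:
$n = -1104$ ($n = 8 \left(-138\right) = -1104$)
$V{\left(k \right)} = 2 k \left(536 + k\right)$ ($V{\left(k \right)} = \left(536 + k\right) 2 k = 2 k \left(536 + k\right)$)
$j{\left(f \right)} = - f$
$O{\left(C,s \right)} = 1104 - s$ ($O{\left(C,s \right)} = \left(-1\right) 1 \left(s - 1104\right) = - (-1104 + s) = 1104 - s$)
$\left(-46437 + O{\left(-220,-386 \right)}\right) + V{\left(-221 \right)} = \left(-46437 + \left(1104 - -386\right)\right) + 2 \left(-221\right) \left(536 - 221\right) = \left(-46437 + \left(1104 + 386\right)\right) + 2 \left(-221\right) 315 = \left(-46437 + 1490\right) - 139230 = -44947 - 139230 = -184177$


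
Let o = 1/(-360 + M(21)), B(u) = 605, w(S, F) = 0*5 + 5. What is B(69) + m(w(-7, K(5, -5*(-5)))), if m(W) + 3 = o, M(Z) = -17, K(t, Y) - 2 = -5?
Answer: 226953/377 ≈ 602.00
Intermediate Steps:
K(t, Y) = -3 (K(t, Y) = 2 - 5 = -3)
w(S, F) = 5 (w(S, F) = 0 + 5 = 5)
o = -1/377 (o = 1/(-360 - 17) = 1/(-377) = -1/377 ≈ -0.0026525)
m(W) = -1132/377 (m(W) = -3 - 1/377 = -1132/377)
B(69) + m(w(-7, K(5, -5*(-5)))) = 605 - 1132/377 = 226953/377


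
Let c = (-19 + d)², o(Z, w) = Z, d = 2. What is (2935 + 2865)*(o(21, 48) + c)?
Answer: 1798000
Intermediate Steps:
c = 289 (c = (-19 + 2)² = (-17)² = 289)
(2935 + 2865)*(o(21, 48) + c) = (2935 + 2865)*(21 + 289) = 5800*310 = 1798000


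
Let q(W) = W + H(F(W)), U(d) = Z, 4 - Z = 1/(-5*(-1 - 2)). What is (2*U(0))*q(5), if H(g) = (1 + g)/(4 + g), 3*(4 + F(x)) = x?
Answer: 826/25 ≈ 33.040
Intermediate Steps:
F(x) = -4 + x/3
Z = 59/15 (Z = 4 - 1/((-5*(-1 - 2))) = 4 - 1/((-5*(-3))) = 4 - 1/15 = 59/15 ≈ 3.9333)
U(d) = 59/15
H(g) = (1 + g)/(4 + g)
q(W) = W + 3*(-3 + W/3)/W (q(W) = W + (1 + (-4 + W/3))/(4 + (-4 + W/3)) = W + (-3 + W/3)/((W/3)) = W + (3/W)*(-3 + W/3) = W + 3*(-3 + W/3)/W)
(2*U(0))*q(5) = (2*(59/15))*(1 + 5 - 9/5) = 118*(1 + 5 - 9*1/5)/15 = 118*(1 + 5 - 9/5)/15 = (118/15)*(21/5) = 826/25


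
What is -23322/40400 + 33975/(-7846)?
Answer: -388893603/79244600 ≈ -4.9075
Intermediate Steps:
-23322/40400 + 33975/(-7846) = -23322*1/40400 + 33975*(-1/7846) = -11661/20200 - 33975/7846 = -388893603/79244600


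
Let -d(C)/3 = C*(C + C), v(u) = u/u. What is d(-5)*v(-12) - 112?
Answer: -262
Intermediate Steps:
v(u) = 1
d(C) = -6*C² (d(C) = -3*C*(C + C) = -3*C*2*C = -6*C²)
d(-5)*v(-12) - 112 = -6*(-5)²*1 - 112 = -6*25*1 - 112 = -150*1 - 112 = -150 - 112 = -262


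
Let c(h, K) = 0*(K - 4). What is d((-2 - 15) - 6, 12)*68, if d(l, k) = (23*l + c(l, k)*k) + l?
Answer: -37536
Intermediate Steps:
c(h, K) = 0 (c(h, K) = 0*(-4 + K) = 0)
d(l, k) = 24*l (d(l, k) = (23*l + 0*k) + l = (23*l + 0) + l = 23*l + l = 24*l)
d((-2 - 15) - 6, 12)*68 = (24*((-2 - 15) - 6))*68 = (24*(-17 - 6))*68 = (24*(-23))*68 = -552*68 = -37536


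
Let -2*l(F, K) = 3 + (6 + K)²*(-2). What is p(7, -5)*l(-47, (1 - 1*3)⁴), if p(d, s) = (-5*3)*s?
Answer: 72375/2 ≈ 36188.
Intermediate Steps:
p(d, s) = -15*s
l(F, K) = -3/2 + (6 + K)² (l(F, K) = -(3 + (6 + K)²*(-2))/2 = -(3 - 2*(6 + K)²)/2 = -3/2 + (6 + K)²)
p(7, -5)*l(-47, (1 - 1*3)⁴) = (-15*(-5))*(-3/2 + (6 + (1 - 1*3)⁴)²) = 75*(-3/2 + (6 + (1 - 3)⁴)²) = 75*(-3/2 + (6 + (-2)⁴)²) = 75*(-3/2 + (6 + 16)²) = 75*(-3/2 + 22²) = 75*(-3/2 + 484) = 75*(965/2) = 72375/2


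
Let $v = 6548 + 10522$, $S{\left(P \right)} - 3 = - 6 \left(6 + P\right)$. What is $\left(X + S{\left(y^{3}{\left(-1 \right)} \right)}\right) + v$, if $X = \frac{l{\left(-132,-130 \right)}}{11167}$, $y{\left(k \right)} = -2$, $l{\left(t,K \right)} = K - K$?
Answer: $17085$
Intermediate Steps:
$l{\left(t,K \right)} = 0$
$S{\left(P \right)} = -33 - 6 P$ ($S{\left(P \right)} = 3 - 6 \left(6 + P\right) = 3 - \left(36 + 6 P\right) = -33 - 6 P$)
$v = 17070$
$X = 0$ ($X = \frac{0}{11167} = 0 \cdot \frac{1}{11167} = 0$)
$\left(X + S{\left(y^{3}{\left(-1 \right)} \right)}\right) + v = \left(0 - \left(33 + 6 \left(-2\right)^{3}\right)\right) + 17070 = \left(0 - -15\right) + 17070 = \left(0 + \left(-33 + 48\right)\right) + 17070 = \left(0 + 15\right) + 17070 = 15 + 17070 = 17085$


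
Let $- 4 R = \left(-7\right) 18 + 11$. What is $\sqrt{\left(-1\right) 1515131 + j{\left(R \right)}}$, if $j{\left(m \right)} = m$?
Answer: $\frac{i \sqrt{6060409}}{2} \approx 1230.9 i$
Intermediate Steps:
$R = \frac{115}{4}$ ($R = - \frac{\left(-7\right) 18 + 11}{4} = - \frac{-126 + 11}{4} = \left(- \frac{1}{4}\right) \left(-115\right) = \frac{115}{4} \approx 28.75$)
$\sqrt{\left(-1\right) 1515131 + j{\left(R \right)}} = \sqrt{\left(-1\right) 1515131 + \frac{115}{4}} = \sqrt{-1515131 + \frac{115}{4}} = \sqrt{- \frac{6060409}{4}} = \frac{i \sqrt{6060409}}{2}$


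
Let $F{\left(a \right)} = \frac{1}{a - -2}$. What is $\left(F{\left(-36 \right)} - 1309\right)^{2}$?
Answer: $\frac{1980873049}{1156} \approx 1.7136 \cdot 10^{6}$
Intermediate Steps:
$F{\left(a \right)} = \frac{1}{2 + a}$ ($F{\left(a \right)} = \frac{1}{a + 2} = \frac{1}{2 + a}$)
$\left(F{\left(-36 \right)} - 1309\right)^{2} = \left(\frac{1}{2 - 36} - 1309\right)^{2} = \left(\frac{1}{-34} - 1309\right)^{2} = \left(- \frac{1}{34} - 1309\right)^{2} = \left(- \frac{44507}{34}\right)^{2} = \frac{1980873049}{1156}$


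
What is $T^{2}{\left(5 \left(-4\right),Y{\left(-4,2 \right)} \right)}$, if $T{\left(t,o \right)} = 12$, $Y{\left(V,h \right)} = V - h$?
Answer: $144$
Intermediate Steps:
$T^{2}{\left(5 \left(-4\right),Y{\left(-4,2 \right)} \right)} = 12^{2} = 144$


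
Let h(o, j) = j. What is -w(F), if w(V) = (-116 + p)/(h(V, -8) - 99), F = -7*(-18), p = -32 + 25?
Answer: -123/107 ≈ -1.1495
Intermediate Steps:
p = -7
F = 126
w(V) = 123/107 (w(V) = (-116 - 7)/(-8 - 99) = -123/(-107) = -123*(-1/107) = 123/107)
-w(F) = -1*123/107 = -123/107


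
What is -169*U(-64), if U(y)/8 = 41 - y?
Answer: -141960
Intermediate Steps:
U(y) = 328 - 8*y (U(y) = 8*(41 - y) = 328 - 8*y)
-169*U(-64) = -169*(328 - 8*(-64)) = -169*(328 + 512) = -169*840 = -141960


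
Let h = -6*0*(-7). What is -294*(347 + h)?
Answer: -102018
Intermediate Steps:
h = 0 (h = 0*(-7) = 0)
-294*(347 + h) = -294*(347 + 0) = -294*347 = -102018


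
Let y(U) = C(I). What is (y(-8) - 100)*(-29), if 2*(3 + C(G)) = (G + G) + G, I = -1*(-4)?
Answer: 2813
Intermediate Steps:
I = 4
C(G) = -3 + 3*G/2 (C(G) = -3 + ((G + G) + G)/2 = -3 + (2*G + G)/2 = -3 + (3*G)/2 = -3 + 3*G/2)
y(U) = 3 (y(U) = -3 + (3/2)*4 = -3 + 6 = 3)
(y(-8) - 100)*(-29) = (3 - 100)*(-29) = -97*(-29) = 2813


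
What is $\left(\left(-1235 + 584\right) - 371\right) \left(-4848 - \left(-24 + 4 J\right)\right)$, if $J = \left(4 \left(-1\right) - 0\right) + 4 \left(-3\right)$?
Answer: $4864720$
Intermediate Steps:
$J = -16$ ($J = \left(-4 + 0\right) - 12 = -4 - 12 = -16$)
$\left(\left(-1235 + 584\right) - 371\right) \left(-4848 - \left(-24 + 4 J\right)\right) = \left(\left(-1235 + 584\right) - 371\right) \left(-4848 + \left(\left(-4\right) \left(-16\right) + 24\right)\right) = \left(-651 - 371\right) \left(-4848 + \left(64 + 24\right)\right) = - 1022 \left(-4848 + 88\right) = \left(-1022\right) \left(-4760\right) = 4864720$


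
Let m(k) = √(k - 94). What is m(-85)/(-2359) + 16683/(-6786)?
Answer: -5561/2262 - I*√179/2359 ≈ -2.4584 - 0.0056715*I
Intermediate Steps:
m(k) = √(-94 + k)
m(-85)/(-2359) + 16683/(-6786) = √(-94 - 85)/(-2359) + 16683/(-6786) = √(-179)*(-1/2359) + 16683*(-1/6786) = (I*√179)*(-1/2359) - 5561/2262 = -I*√179/2359 - 5561/2262 = -5561/2262 - I*√179/2359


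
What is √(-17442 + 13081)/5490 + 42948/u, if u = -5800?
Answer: -10737/1450 + 7*I*√89/5490 ≈ -7.4048 + 0.012029*I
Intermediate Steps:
√(-17442 + 13081)/5490 + 42948/u = √(-17442 + 13081)/5490 + 42948/(-5800) = √(-4361)*(1/5490) + 42948*(-1/5800) = (7*I*√89)*(1/5490) - 10737/1450 = 7*I*√89/5490 - 10737/1450 = -10737/1450 + 7*I*√89/5490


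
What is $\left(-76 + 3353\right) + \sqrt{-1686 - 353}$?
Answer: $3277 + i \sqrt{2039} \approx 3277.0 + 45.155 i$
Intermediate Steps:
$\left(-76 + 3353\right) + \sqrt{-1686 - 353} = 3277 + \sqrt{-2039} = 3277 + i \sqrt{2039}$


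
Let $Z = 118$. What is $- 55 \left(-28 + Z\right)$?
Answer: $-4950$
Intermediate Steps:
$- 55 \left(-28 + Z\right) = - 55 \left(-28 + 118\right) = \left(-55\right) 90 = -4950$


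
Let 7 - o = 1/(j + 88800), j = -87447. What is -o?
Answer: -9470/1353 ≈ -6.9993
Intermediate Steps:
o = 9470/1353 (o = 7 - 1/(-87447 + 88800) = 7 - 1/1353 = 9470/1353 ≈ 6.9993)
-o = -1*9470/1353 = -9470/1353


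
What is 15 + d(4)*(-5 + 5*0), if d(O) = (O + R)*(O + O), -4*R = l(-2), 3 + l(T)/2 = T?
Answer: -245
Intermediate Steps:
l(T) = -6 + 2*T
R = 5/2 (R = -(-6 + 2*(-2))/4 = -(-6 - 4)/4 = -1/4*(-10) = 5/2 ≈ 2.5000)
d(O) = 2*O*(5/2 + O) (d(O) = (O + 5/2)*(O + O) = (5/2 + O)*(2*O) = 2*O*(5/2 + O))
15 + d(4)*(-5 + 5*0) = 15 + (4*(5 + 2*4))*(-5 + 5*0) = 15 + (4*(5 + 8))*(-5 + 0) = 15 + (4*13)*(-5) = 15 + 52*(-5) = 15 - 260 = -245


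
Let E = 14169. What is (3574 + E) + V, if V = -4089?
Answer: 13654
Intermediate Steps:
(3574 + E) + V = (3574 + 14169) - 4089 = 17743 - 4089 = 13654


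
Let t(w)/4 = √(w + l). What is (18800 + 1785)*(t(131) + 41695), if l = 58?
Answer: 858291575 + 247020*√21 ≈ 8.5942e+8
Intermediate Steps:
t(w) = 4*√(58 + w) (t(w) = 4*√(w + 58) = 4*√(58 + w))
(18800 + 1785)*(t(131) + 41695) = (18800 + 1785)*(4*√(58 + 131) + 41695) = 20585*(4*√189 + 41695) = 20585*(4*(3*√21) + 41695) = 20585*(12*√21 + 41695) = 20585*(41695 + 12*√21) = 858291575 + 247020*√21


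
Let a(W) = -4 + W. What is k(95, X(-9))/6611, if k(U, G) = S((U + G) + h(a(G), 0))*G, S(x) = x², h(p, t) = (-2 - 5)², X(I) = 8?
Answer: 184832/6611 ≈ 27.958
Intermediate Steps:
h(p, t) = 49 (h(p, t) = (-7)² = 49)
k(U, G) = G*(49 + G + U)² (k(U, G) = ((U + G) + 49)²*G = ((G + U) + 49)²*G = (49 + G + U)²*G = G*(49 + G + U)²)
k(95, X(-9))/6611 = (8*(49 + 8 + 95)²)/6611 = (8*152²)*(1/6611) = (8*23104)*(1/6611) = 184832*(1/6611) = 184832/6611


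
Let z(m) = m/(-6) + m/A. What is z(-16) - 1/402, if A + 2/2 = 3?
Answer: -715/134 ≈ -5.3358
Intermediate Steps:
A = 2 (A = -1 + 3 = 2)
z(m) = m/3 (z(m) = m/(-6) + m/2 = m*(-⅙) + m*(½) = -m/6 + m/2 = m/3)
z(-16) - 1/402 = (⅓)*(-16) - 1/402 = -16/3 - 1*1/402 = -16/3 - 1/402 = -715/134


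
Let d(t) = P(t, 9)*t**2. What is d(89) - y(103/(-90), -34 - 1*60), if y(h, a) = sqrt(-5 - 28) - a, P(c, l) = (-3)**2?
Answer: 71195 - I*sqrt(33) ≈ 71195.0 - 5.7446*I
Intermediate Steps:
P(c, l) = 9
d(t) = 9*t**2
y(h, a) = -a + I*sqrt(33) (y(h, a) = sqrt(-33) - a = I*sqrt(33) - a = -a + I*sqrt(33))
d(89) - y(103/(-90), -34 - 1*60) = 9*89**2 - (-(-34 - 1*60) + I*sqrt(33)) = 9*7921 - (-(-34 - 60) + I*sqrt(33)) = 71289 - (-1*(-94) + I*sqrt(33)) = 71289 - (94 + I*sqrt(33)) = 71289 + (-94 - I*sqrt(33)) = 71195 - I*sqrt(33)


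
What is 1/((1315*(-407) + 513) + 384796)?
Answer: -1/149896 ≈ -6.6713e-6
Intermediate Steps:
1/((1315*(-407) + 513) + 384796) = 1/((-535205 + 513) + 384796) = 1/(-534692 + 384796) = 1/(-149896) = -1/149896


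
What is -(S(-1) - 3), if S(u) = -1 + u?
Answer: 5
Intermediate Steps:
-(S(-1) - 3) = -((-1 - 1) - 3) = -(-2 - 3) = -1*(-5) = 5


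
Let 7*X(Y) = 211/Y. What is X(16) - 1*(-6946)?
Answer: 778163/112 ≈ 6947.9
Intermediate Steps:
X(Y) = 211/(7*Y) (X(Y) = (211/Y)/7 = 211/(7*Y))
X(16) - 1*(-6946) = (211/7)/16 - 1*(-6946) = (211/7)*(1/16) + 6946 = 211/112 + 6946 = 778163/112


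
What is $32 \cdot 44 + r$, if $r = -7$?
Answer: $1401$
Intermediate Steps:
$32 \cdot 44 + r = 32 \cdot 44 - 7 = 1408 - 7 = 1401$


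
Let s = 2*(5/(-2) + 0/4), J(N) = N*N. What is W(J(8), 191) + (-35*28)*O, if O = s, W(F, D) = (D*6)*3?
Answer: 8338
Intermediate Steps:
J(N) = N²
s = -5 (s = 2*(5*(-½) + 0*(¼)) = 2*(-5/2 + 0) = 2*(-5/2) = -5)
W(F, D) = 18*D (W(F, D) = (6*D)*3 = 18*D)
O = -5
W(J(8), 191) + (-35*28)*O = 18*191 - 35*28*(-5) = 3438 - 980*(-5) = 3438 + 4900 = 8338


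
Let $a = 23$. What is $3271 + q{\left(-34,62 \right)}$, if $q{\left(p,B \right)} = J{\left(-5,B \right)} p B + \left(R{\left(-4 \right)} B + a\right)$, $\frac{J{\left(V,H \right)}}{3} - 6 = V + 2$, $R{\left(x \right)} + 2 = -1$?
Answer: $-15864$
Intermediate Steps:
$R{\left(x \right)} = -3$ ($R{\left(x \right)} = -2 - 1 = -3$)
$J{\left(V,H \right)} = 24 + 3 V$ ($J{\left(V,H \right)} = 18 + 3 \left(V + 2\right) = 18 + 3 \left(2 + V\right) = 18 + \left(6 + 3 V\right) = 24 + 3 V$)
$q{\left(p,B \right)} = 23 - 3 B + 9 B p$ ($q{\left(p,B \right)} = \left(24 + 3 \left(-5\right)\right) p B - \left(-23 + 3 B\right) = \left(24 - 15\right) p B - \left(-23 + 3 B\right) = 9 p B - \left(-23 + 3 B\right) = 9 B p - \left(-23 + 3 B\right) = 23 - 3 B + 9 B p$)
$3271 + q{\left(-34,62 \right)} = 3271 + \left(23 - 186 + 9 \cdot 62 \left(-34\right)\right) = 3271 - 19135 = -15864$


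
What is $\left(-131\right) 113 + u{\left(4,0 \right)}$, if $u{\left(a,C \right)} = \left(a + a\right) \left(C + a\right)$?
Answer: $-14771$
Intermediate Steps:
$u{\left(a,C \right)} = 2 a \left(C + a\right)$
$\left(-131\right) 113 + u{\left(4,0 \right)} = \left(-131\right) 113 + 2 \cdot 4 \left(0 + 4\right) = -14803 + 2 \cdot 4 \cdot 4 = -14803 + 32 = -14771$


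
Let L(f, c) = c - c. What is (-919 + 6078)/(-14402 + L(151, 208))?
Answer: -5159/14402 ≈ -0.35821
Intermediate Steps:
L(f, c) = 0
(-919 + 6078)/(-14402 + L(151, 208)) = (-919 + 6078)/(-14402 + 0) = 5159/(-14402) = 5159*(-1/14402) = -5159/14402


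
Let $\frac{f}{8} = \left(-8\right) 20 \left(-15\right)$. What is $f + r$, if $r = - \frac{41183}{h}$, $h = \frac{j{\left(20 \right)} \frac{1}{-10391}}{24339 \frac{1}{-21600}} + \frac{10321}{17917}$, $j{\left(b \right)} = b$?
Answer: $- \frac{2392074440964727}{45929625197} \approx -52081.0$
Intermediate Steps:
$h = \frac{45929625197}{79496958569}$ ($h = \frac{20 \frac{1}{-10391}}{24339 \frac{1}{-21600}} + \frac{10321}{17917} = \frac{20 \left(- \frac{1}{10391}\right)}{24339 \left(- \frac{1}{21600}\right)} + 10321 \cdot \frac{1}{17917} = - \frac{20}{10391 \left(- \frac{8113}{7200}\right)} + \frac{10321}{17917} = \left(- \frac{20}{10391}\right) \left(- \frac{7200}{8113}\right) + \frac{10321}{17917} = \frac{144000}{84302183} + \frac{10321}{17917} = \frac{45929625197}{79496958569} \approx 0.57775$)
$r = - \frac{3273923244747127}{45929625197}$ ($r = - \frac{41183}{\frac{45929625197}{79496958569}} = \left(-41183\right) \frac{79496958569}{45929625197} = - \frac{3273923244747127}{45929625197} \approx -71281.0$)
$f = 19200$ ($f = 8 \left(-8\right) 20 \left(-15\right) = 8 \left(\left(-160\right) \left(-15\right)\right) = 8 \cdot 2400 = 19200$)
$f + r = 19200 - \frac{3273923244747127}{45929625197} = - \frac{2392074440964727}{45929625197}$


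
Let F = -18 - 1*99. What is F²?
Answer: 13689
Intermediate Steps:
F = -117 (F = -18 - 99 = -117)
F² = (-117)² = 13689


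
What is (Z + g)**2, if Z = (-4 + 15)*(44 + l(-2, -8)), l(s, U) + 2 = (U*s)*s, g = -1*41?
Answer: 4761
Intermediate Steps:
g = -41
l(s, U) = -2 + U*s**2 (l(s, U) = -2 + (U*s)*s = -2 + U*s**2)
Z = 110 (Z = (-4 + 15)*(44 + (-2 - 8*(-2)**2)) = 11*(44 + (-2 - 8*4)) = 11*(44 + (-2 - 32)) = 11*(44 - 34) = 11*10 = 110)
(Z + g)**2 = (110 - 41)**2 = 69**2 = 4761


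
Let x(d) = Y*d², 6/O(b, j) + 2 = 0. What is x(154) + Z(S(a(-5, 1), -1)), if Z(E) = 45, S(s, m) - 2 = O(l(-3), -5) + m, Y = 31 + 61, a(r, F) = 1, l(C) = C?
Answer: 2181917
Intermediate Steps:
Y = 92
O(b, j) = -3 (O(b, j) = 6/(-2 + 0) = 6/(-2) = 6*(-½) = -3)
S(s, m) = -1 + m (S(s, m) = 2 + (-3 + m) = -1 + m)
x(d) = 92*d²
x(154) + Z(S(a(-5, 1), -1)) = 92*154² + 45 = 92*23716 + 45 = 2181872 + 45 = 2181917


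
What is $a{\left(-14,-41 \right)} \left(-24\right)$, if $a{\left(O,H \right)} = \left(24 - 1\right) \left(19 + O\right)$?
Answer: $-2760$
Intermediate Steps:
$a{\left(O,H \right)} = 437 + 23 O$ ($a{\left(O,H \right)} = 23 \left(19 + O\right) = 437 + 23 O$)
$a{\left(-14,-41 \right)} \left(-24\right) = \left(437 + 23 \left(-14\right)\right) \left(-24\right) = \left(437 - 322\right) \left(-24\right) = 115 \left(-24\right) = -2760$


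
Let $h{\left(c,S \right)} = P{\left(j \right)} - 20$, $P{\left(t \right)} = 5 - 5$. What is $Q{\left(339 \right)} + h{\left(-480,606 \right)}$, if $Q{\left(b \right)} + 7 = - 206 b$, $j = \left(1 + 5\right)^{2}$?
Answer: $-69861$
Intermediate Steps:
$j = 36$ ($j = 6^{2} = 36$)
$Q{\left(b \right)} = -7 - 206 b$
$P{\left(t \right)} = 0$ ($P{\left(t \right)} = 5 - 5 = 0$)
$h{\left(c,S \right)} = -20$ ($h{\left(c,S \right)} = 0 - 20 = -20$)
$Q{\left(339 \right)} + h{\left(-480,606 \right)} = \left(-7 - 69834\right) - 20 = -69841 - 20 = -69861$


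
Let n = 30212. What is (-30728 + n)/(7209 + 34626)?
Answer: -172/13945 ≈ -0.012334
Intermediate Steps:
(-30728 + n)/(7209 + 34626) = (-30728 + 30212)/(7209 + 34626) = -516/41835 = -516*1/41835 = -172/13945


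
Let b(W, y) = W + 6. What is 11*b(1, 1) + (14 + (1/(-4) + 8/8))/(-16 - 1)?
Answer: 5177/68 ≈ 76.132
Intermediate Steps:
b(W, y) = 6 + W
11*b(1, 1) + (14 + (1/(-4) + 8/8))/(-16 - 1) = 11*(6 + 1) + (14 + (1/(-4) + 8/8))/(-16 - 1) = 11*7 + (14 + (1*(-¼) + 8*(⅛)))/(-17) = 77 + (14 + (-¼ + 1))*(-1/17) = 77 + (14 + ¾)*(-1/17) = 77 + (59/4)*(-1/17) = 77 - 59/68 = 5177/68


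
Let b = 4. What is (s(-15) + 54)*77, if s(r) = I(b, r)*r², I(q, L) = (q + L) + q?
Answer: -117117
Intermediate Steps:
I(q, L) = L + 2*q (I(q, L) = (L + q) + q = L + 2*q)
s(r) = r²*(8 + r) (s(r) = (r + 2*4)*r² = (r + 8)*r² = (8 + r)*r² = r²*(8 + r))
(s(-15) + 54)*77 = ((-15)²*(8 - 15) + 54)*77 = (225*(-7) + 54)*77 = (-1575 + 54)*77 = -1521*77 = -117117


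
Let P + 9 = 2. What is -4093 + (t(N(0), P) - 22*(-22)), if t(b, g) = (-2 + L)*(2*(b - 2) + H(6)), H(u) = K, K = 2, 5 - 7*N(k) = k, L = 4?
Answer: -25271/7 ≈ -3610.1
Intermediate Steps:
P = -7 (P = -9 + 2 = -7)
N(k) = 5/7 - k/7
H(u) = 2
t(b, g) = -4 + 4*b (t(b, g) = (-2 + 4)*(2*(b - 2) + 2) = 2*(2*(-2 + b) + 2) = 2*((-4 + 2*b) + 2) = 2*(-2 + 2*b) = -4 + 4*b)
-4093 + (t(N(0), P) - 22*(-22)) = -4093 + ((-4 + 4*(5/7 - ⅐*0)) - 22*(-22)) = -4093 + ((-4 + 4*(5/7 + 0)) + 484) = -4093 + ((-4 + 4*(5/7)) + 484) = -4093 + ((-4 + 20/7) + 484) = -4093 + (-8/7 + 484) = -4093 + 3380/7 = -25271/7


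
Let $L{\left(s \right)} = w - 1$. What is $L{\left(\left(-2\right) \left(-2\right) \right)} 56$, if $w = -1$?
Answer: $-112$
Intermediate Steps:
$L{\left(s \right)} = -2$ ($L{\left(s \right)} = -1 - 1 = -2$)
$L{\left(\left(-2\right) \left(-2\right) \right)} 56 = \left(-2\right) 56 = -112$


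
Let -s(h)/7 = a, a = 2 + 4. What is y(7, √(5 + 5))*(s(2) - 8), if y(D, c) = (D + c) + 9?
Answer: -800 - 50*√10 ≈ -958.11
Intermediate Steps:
y(D, c) = 9 + D + c
a = 6
s(h) = -42 (s(h) = -7*6 = -42)
y(7, √(5 + 5))*(s(2) - 8) = (9 + 7 + √(5 + 5))*(-42 - 8) = (9 + 7 + √10)*(-50) = (16 + √10)*(-50) = -800 - 50*√10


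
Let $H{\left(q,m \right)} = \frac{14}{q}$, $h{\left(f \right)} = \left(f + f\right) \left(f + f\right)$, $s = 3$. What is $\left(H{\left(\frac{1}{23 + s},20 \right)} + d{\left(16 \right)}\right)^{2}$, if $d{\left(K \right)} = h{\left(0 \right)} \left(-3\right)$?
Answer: $132496$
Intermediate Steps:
$h{\left(f \right)} = 4 f^{2}$ ($h{\left(f \right)} = 2 f 2 f = 4 f^{2}$)
$d{\left(K \right)} = 0$ ($d{\left(K \right)} = 4 \cdot 0^{2} \left(-3\right) = 4 \cdot 0 \left(-3\right) = 0 \left(-3\right) = 0$)
$\left(H{\left(\frac{1}{23 + s},20 \right)} + d{\left(16 \right)}\right)^{2} = \left(\frac{14}{\frac{1}{23 + 3}} + 0\right)^{2} = \left(\frac{14}{\frac{1}{26}} + 0\right)^{2} = \left(14 \frac{1}{\frac{1}{26}} + 0\right)^{2} = \left(14 \cdot 26 + 0\right)^{2} = \left(364 + 0\right)^{2} = 364^{2} = 132496$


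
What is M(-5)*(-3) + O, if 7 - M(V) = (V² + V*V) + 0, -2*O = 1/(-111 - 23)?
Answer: 34573/268 ≈ 129.00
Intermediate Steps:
O = 1/268 (O = -1/(2*(-111 - 23)) = -½/(-134) = -½*(-1/134) = 1/268 ≈ 0.0037313)
M(V) = 7 - 2*V² (M(V) = 7 - ((V² + V*V) + 0) = 7 - ((V² + V²) + 0) = 7 - (2*V² + 0) = 7 - 2*V²)
M(-5)*(-3) + O = (7 - 2*(-5)²)*(-3) + 1/268 = (7 - 2*25)*(-3) + 1/268 = (7 - 50)*(-3) + 1/268 = -43*(-3) + 1/268 = 129 + 1/268 = 34573/268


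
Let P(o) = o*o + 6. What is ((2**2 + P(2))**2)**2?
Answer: 38416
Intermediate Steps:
P(o) = 6 + o**2 (P(o) = o**2 + 6 = 6 + o**2)
((2**2 + P(2))**2)**2 = ((2**2 + (6 + 2**2))**2)**2 = ((4 + (6 + 4))**2)**2 = ((4 + 10)**2)**2 = (14**2)**2 = 196**2 = 38416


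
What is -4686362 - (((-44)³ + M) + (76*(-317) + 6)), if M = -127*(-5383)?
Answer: -5260733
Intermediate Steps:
M = 683641
-4686362 - (((-44)³ + M) + (76*(-317) + 6)) = -4686362 - (((-44)³ + 683641) + (76*(-317) + 6)) = -4686362 - ((-85184 + 683641) + (-24092 + 6)) = -4686362 - (598457 - 24086) = -4686362 - 1*574371 = -4686362 - 574371 = -5260733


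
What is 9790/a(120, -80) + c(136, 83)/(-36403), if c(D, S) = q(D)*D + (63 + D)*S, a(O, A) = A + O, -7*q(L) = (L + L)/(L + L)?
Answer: 249007827/1019284 ≈ 244.30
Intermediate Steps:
q(L) = -1/7 (q(L) = -(L + L)/(7*(L + L)) = -2*L/(7*(2*L)) = -2*L*1/(2*L)/7 = -1/7*1 = -1/7)
c(D, S) = -D/7 + S*(63 + D) (c(D, S) = -D/7 + (63 + D)*S = -D/7 + S*(63 + D))
9790/a(120, -80) + c(136, 83)/(-36403) = 9790/(-80 + 120) + (63*83 - 1/7*136 + 136*83)/(-36403) = 9790/40 + (5229 - 136/7 + 11288)*(-1/36403) = 9790*(1/40) + (115483/7)*(-1/36403) = 979/4 - 115483/254821 = 249007827/1019284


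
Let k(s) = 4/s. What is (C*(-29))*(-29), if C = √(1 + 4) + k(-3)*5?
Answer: -16820/3 + 841*√5 ≈ -3726.1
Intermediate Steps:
C = -20/3 + √5 (C = √(1 + 4) + (4/(-3))*5 = √5 + (4*(-⅓))*5 = √5 - 4/3*5 = √5 - 20/3 = -20/3 + √5 ≈ -4.4306)
(C*(-29))*(-29) = ((-20/3 + √5)*(-29))*(-29) = (580/3 - 29*√5)*(-29) = -16820/3 + 841*√5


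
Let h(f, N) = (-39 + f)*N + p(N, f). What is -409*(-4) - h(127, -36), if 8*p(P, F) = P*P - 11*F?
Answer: 38533/8 ≈ 4816.6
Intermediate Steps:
p(P, F) = -11*F/8 + P**2/8 (p(P, F) = (P*P - 11*F)/8 = (P**2 - 11*F)/8 = -11*F/8 + P**2/8)
h(f, N) = -11*f/8 + N**2/8 + N*(-39 + f) (h(f, N) = (-39 + f)*N + (-11*f/8 + N**2/8) = N*(-39 + f) + (-11*f/8 + N**2/8) = -11*f/8 + N**2/8 + N*(-39 + f))
-409*(-4) - h(127, -36) = -409*(-4) - (-39*(-36) - 11/8*127 + (1/8)*(-36)**2 - 36*127) = 1636 - (1404 - 1397/8 + (1/8)*1296 - 4572) = 1636 - (1404 - 1397/8 + 162 - 4572) = 1636 - 1*(-25445/8) = 1636 + 25445/8 = 38533/8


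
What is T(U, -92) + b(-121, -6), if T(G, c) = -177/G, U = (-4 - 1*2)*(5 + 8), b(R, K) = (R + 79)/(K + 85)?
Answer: 3569/2054 ≈ 1.7376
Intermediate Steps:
b(R, K) = (79 + R)/(85 + K)
U = -78 (U = (-4 - 2)*13 = -6*13 = -78)
T(U, -92) + b(-121, -6) = -177/(-78) + (79 - 121)/(85 - 6) = -177*(-1/78) - 42/79 = 59/26 + (1/79)*(-42) = 59/26 - 42/79 = 3569/2054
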